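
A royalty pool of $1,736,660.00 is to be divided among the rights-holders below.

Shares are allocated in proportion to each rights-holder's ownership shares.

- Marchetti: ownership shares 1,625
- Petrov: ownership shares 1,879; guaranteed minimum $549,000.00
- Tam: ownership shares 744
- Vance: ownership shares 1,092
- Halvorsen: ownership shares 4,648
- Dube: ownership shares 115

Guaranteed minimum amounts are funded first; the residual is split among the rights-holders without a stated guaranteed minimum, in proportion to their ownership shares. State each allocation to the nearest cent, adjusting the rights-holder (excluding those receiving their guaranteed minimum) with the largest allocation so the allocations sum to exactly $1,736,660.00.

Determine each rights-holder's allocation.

Marchetti: $234,672.60 · Petrov: $549,000.00 · Tam: $107,443.95 · Vance: $157,699.99 · Halvorsen: $671,235.86 · Dube: $16,607.60

Guaranteed amounts: Petrov $549,000.00. Balance $1,187,660.00.
Balance split over remaining ownership shares 8,224: Marchetti 234,672.6046 → $234,672.60; Tam 107,443.9494 → $107,443.95; Vance 157,699.9903 → $157,699.99; Halvorsen 671,235.8560 → $671,235.86; Dube 16,607.5997 → $16,607.60.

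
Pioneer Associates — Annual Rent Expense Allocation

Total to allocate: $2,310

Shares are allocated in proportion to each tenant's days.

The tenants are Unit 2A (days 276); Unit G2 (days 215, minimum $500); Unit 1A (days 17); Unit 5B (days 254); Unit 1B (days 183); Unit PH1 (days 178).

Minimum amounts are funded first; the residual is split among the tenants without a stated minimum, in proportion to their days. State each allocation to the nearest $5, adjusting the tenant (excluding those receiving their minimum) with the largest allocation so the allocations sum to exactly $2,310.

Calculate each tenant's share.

Unit 2A: $550 · Unit G2: $500 · Unit 1A: $35 · Unit 5B: $505 · Unit 1B: $365 · Unit PH1: $355

Minimums first: Unit G2 $500. Remaining pool $1,810.
Remaining pool split over remaining days 908: Unit 2A 550.18 → $550; Unit 1A 33.89 → $35; Unit 5B 506.32 → $505; Unit 1B 364.79 → $365; Unit PH1 354.82 → $355.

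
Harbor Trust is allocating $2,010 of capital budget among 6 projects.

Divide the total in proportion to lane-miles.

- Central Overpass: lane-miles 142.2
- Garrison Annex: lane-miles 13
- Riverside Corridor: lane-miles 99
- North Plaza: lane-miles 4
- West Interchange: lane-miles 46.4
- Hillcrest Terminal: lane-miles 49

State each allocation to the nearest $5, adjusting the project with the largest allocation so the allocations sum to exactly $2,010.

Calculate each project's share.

Combined lane-miles = 353.6.
Proportional shares: Central Overpass 142.2/353.6 × $2,010 = 808.32; Garrison Annex 13/353.6 × $2,010 = 73.90; Riverside Corridor 99/353.6 × $2,010 = 562.75; North Plaza 4/353.6 × $2,010 = 22.74; West Interchange 46.4/353.6 × $2,010 = 263.76; Hillcrest Terminal 49/353.6 × $2,010 = 278.54.
At nearest $5: Central Overpass $810; Garrison Annex $75; Riverside Corridor $565; North Plaza $25; West Interchange $265; Hillcrest Terminal $280. Sum = $2,020.
Difference $2,010 − $2,020 = −$10 applied to largest allocation (Central Overpass): Central Overpass becomes $800.

Central Overpass: $800 · Garrison Annex: $75 · Riverside Corridor: $565 · North Plaza: $25 · West Interchange: $265 · Hillcrest Terminal: $280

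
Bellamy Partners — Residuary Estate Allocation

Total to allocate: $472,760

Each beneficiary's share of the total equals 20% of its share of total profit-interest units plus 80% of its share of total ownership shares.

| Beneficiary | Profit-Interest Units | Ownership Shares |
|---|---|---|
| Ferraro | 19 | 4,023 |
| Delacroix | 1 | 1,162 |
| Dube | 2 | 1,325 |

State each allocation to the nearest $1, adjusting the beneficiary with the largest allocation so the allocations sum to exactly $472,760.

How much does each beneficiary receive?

Ferraro: $315,381 | Delacroix: $71,806 | Dube: $85,573

Profit-interest units total 22; ownership shares total 6,510.
Combined weights (20% profit-interest units + 80% ownership shares): Ferraro 0.6671; Delacroix 0.1519; Dube 0.1810.
Proportional shares: Ferraro 315,380.63; Delacroix 71,805.91; Dube 85,573.46.
After rounding ($1): Ferraro $315,381; Delacroix $71,806; Dube $85,573. Sum = $472,760.
Sum already equals the total — no adjustment.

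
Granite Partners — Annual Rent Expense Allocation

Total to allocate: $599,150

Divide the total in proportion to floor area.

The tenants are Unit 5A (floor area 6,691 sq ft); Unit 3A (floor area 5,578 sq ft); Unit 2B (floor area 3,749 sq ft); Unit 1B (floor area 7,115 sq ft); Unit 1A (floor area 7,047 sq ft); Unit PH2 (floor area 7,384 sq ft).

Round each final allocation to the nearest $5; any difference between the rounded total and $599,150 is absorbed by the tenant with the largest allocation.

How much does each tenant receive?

Unit 5A: $106,720 · Unit 3A: $88,970 · Unit 2B: $59,795 · Unit 1B: $113,485 · Unit 1A: $112,400 · Unit PH2: $117,780

Sum of floor area: 37,564.
Proportional shares: Unit 5A 6,691/37,564 × $599,150 = 106,722.20; Unit 3A 5,578/37,564 × $599,150 = 88,969.72; Unit 2B 3,749/37,564 × $599,150 = 59,796.97; Unit 1B 7,115/37,564 × $599,150 = 113,485.05; Unit 1A 7,047/37,564 × $599,150 = 112,400.44; Unit PH2 7,384/37,564 × $599,150 = 117,775.63.
After rounding ($5): Unit 5A $106,720; Unit 3A $88,970; Unit 2B $59,795; Unit 1B $113,485; Unit 1A $112,400; Unit PH2 $117,775. Sum = $599,145.
Difference $599,150 − $599,145 = +$5 applied to largest allocation (Unit PH2): Unit PH2 becomes $117,780.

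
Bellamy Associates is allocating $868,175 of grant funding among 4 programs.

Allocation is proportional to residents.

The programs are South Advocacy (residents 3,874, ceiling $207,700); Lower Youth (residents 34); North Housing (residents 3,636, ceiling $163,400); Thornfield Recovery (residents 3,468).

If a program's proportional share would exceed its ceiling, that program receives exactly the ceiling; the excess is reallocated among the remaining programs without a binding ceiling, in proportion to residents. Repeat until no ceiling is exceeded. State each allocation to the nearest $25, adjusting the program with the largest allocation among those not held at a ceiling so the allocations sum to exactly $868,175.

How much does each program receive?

Total residents = 11,012.
Unconstrained shares: South Advocacy 305,422.26; Lower Youth 2,680.53; North Housing 286,658.58; Thornfield Recovery 273,413.63.
Capped: South Advocacy ($207,700), North Housing ($163,400); balance $497,075 reallocated over remaining residents 3,502.
Redistributed shares: Lower Youth 4,825.97 → $4,825; Thornfield Recovery 492,249.03 → $492,250.

South Advocacy: $207,700; Lower Youth: $4,825; North Housing: $163,400; Thornfield Recovery: $492,250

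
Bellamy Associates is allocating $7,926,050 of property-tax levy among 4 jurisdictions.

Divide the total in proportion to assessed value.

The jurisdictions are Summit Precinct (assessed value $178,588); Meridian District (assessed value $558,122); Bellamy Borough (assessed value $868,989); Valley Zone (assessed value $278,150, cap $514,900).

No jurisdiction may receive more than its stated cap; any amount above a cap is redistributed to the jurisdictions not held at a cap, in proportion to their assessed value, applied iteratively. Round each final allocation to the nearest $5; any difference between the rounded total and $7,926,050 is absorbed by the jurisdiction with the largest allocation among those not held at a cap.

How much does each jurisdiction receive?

Sum of assessed value: 1,883,849.
Unconstrained shares: Summit Precinct 751,385.82; Meridian District 2,348,225.83; Bellamy Borough 3,656,158.36; Valley Zone 1,170,280.00.
Capped: Valley Zone ($514,900); balance $7,411,150 reallocated over remaining assessed value 1,605,699.
Shares after redistribution: Summit Precinct 824,278.06 → $824,280; Meridian District 2,576,028.17 → $2,576,030; Bellamy Borough 4,010,843.77 → $4,010,845.
Rounding difference −$5 applied to Bellamy Borough → $4,010,840.

Summit Precinct: $824,280 | Meridian District: $2,576,030 | Bellamy Borough: $4,010,840 | Valley Zone: $514,900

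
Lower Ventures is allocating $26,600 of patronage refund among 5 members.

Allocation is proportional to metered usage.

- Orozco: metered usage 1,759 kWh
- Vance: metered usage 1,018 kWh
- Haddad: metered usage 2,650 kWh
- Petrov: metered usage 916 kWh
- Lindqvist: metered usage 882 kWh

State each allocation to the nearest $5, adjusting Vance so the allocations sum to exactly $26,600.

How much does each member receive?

Metered usage total: 7,225.
Pro-rata amounts: Orozco 1,759/7,225 × $26,600 = 6,476.04; Vance 1,018/7,225 × $26,600 = 3,747.93; Haddad 2,650/7,225 × $26,600 = 9,756.40; Petrov 916/7,225 × $26,600 = 3,372.40; Lindqvist 882/7,225 × $26,600 = 3,247.22.
At nearest $5: Orozco $6,475; Vance $3,750; Haddad $9,755; Petrov $3,370; Lindqvist $3,245. Sum = $26,595.
Difference $26,600 − $26,595 = +$5 applied to Vance: Vance becomes $3,755.

Orozco: $6,475 · Vance: $3,755 · Haddad: $9,755 · Petrov: $3,370 · Lindqvist: $3,245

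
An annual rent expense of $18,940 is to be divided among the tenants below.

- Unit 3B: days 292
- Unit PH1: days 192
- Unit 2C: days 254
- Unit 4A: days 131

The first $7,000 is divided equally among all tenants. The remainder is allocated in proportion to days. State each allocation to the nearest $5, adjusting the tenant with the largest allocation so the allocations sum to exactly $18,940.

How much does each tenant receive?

First tranche $7,000 split equally: $1,750 each.
Remainder $11,940 by days (total 869): Unit 3B 4,012.06 → $4,010; Unit PH1 2,638.07 → $2,640; Unit 2C 3,489.94 → $3,490; Unit 4A 1,799.93 → $1,800.
Totals: Unit 3B $1,750 + $4,010 = $5,760; Unit PH1 $1,750 + $2,640 = $4,390; Unit 2C $1,750 + $3,490 = $5,240; Unit 4A $1,750 + $1,800 = $3,550.

Unit 3B: $5,760 · Unit PH1: $4,390 · Unit 2C: $5,240 · Unit 4A: $3,550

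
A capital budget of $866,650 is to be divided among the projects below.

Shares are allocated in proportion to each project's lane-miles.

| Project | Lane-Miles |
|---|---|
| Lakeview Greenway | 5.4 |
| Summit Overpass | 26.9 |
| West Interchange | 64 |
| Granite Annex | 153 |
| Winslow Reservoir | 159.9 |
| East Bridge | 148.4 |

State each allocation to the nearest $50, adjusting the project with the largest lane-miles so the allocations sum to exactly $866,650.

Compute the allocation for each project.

Sum of lane-miles: 557.6.
Pro-rata amounts: Lakeview Greenway 5.4/557.6 × $866,650 = 8,392.95; Summit Overpass 26.9/557.6 × $866,650 = 41,809.33; West Interchange 64/557.6 × $866,650 = 99,472.02; Granite Annex 153/557.6 × $866,650 = 237,800.30; Winslow Reservoir 159.9/557.6 × $866,650 = 248,524.63; East Bridge 148.4/557.6 × $866,650 = 230,650.75.
After rounding ($50): Lakeview Greenway $8,400; Summit Overpass $41,800; West Interchange $99,450; Granite Annex $237,800; Winslow Reservoir $248,500; East Bridge $230,650. Sum = $866,600.
Difference $866,650 − $866,600 = +$50 applied to largest lane-miles (Winslow Reservoir): Winslow Reservoir becomes $248,550.

Lakeview Greenway: $8,400; Summit Overpass: $41,800; West Interchange: $99,450; Granite Annex: $237,800; Winslow Reservoir: $248,550; East Bridge: $230,650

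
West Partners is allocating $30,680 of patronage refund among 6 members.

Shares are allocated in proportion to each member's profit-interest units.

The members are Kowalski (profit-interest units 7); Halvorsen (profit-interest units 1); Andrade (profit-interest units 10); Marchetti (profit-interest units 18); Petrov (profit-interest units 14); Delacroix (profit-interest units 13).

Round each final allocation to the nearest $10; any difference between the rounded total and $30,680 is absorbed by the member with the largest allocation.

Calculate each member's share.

Sum of profit-interest units: 63.
Proportional shares: Kowalski 7/63 × $30,680 = 3,408.89; Halvorsen 1/63 × $30,680 = 486.98; Andrade 10/63 × $30,680 = 4,869.84; Marchetti 18/63 × $30,680 = 8,765.71; Petrov 14/63 × $30,680 = 6,817.78; Delacroix 13/63 × $30,680 = 6,330.79.
Rounded to nearest $10: Kowalski $3,410; Halvorsen $490; Andrade $4,870; Marchetti $8,770; Petrov $6,820; Delacroix $6,330. Sum = $30,690.
Difference $30,680 − $30,690 = −$10 applied to largest allocation (Marchetti): Marchetti becomes $8,760.

Kowalski: $3,410; Halvorsen: $490; Andrade: $4,870; Marchetti: $8,760; Petrov: $6,820; Delacroix: $6,330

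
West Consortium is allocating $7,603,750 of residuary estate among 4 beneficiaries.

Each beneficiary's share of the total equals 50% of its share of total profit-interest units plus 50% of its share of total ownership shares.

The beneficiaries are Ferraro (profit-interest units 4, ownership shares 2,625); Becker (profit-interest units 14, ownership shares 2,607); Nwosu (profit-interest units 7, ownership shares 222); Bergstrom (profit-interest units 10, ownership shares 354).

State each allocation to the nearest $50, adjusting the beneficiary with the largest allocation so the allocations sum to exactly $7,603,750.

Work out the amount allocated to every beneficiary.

Profit-interest units total 35; ownership shares total 5,808.
Composite weights (50% profit-interest units + 50% ownership shares): Ferraro 0.2831; Becker 0.4244; Nwosu 0.1191; Bergstrom 0.1733.
Proportional shares: Ferraro 2,152,806.11; Becker 3,227,273.44; Nwosu 905,694.60; Bergstrom 1,317,975.85.
Rounded to nearest $50: Ferraro $2,152,800; Becker $3,227,250; Nwosu $905,700; Bergstrom $1,318,000. Sum = $7,603,750.
Sum already equals the total — no adjustment.

Ferraro: $2,152,800; Becker: $3,227,250; Nwosu: $905,700; Bergstrom: $1,318,000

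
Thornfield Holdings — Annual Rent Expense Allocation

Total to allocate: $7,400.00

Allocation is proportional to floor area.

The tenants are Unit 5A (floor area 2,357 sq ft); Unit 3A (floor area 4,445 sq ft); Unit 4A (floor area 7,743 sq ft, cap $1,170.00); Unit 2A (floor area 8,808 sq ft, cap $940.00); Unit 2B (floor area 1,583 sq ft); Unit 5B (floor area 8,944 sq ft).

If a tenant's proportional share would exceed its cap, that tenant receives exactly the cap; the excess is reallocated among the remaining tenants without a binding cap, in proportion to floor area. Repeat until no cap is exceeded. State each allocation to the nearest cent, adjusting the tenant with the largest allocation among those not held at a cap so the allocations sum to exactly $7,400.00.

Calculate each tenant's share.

Unit 5A: $719.52 | Unit 3A: $1,356.92 | Unit 4A: $1,170.00 | Unit 2A: $940.00 | Unit 2B: $483.24 | Unit 5B: $2,730.32

Combined floor area = 33,880.
Pro-rata shares before constraints: Unit 5A 514.8111; Unit 3A 970.8678; Unit 4A 1,691.2102; Unit 2A 1,923.8253; Unit 2B 345.7556; Unit 5B 1,953.5301.
Held at cap: Unit 4A ($1,170.00), Unit 2A ($940.00); balance $5,290.00 reallocated over remaining floor area 17,329.
Remaining shares: Unit 5A 719.5181 → $719.52; Unit 3A 1,356.9190 → $1,356.92; Unit 2B 483.2402 → $483.24; Unit 5B 2,730.3226 → $2,730.32.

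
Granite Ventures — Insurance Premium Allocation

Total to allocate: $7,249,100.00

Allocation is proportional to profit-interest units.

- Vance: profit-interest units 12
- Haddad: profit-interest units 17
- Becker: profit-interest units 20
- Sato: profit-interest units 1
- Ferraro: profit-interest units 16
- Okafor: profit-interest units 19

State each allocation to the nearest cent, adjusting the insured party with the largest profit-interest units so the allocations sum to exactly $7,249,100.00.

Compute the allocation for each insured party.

Vance: $1,023,402.35 · Haddad: $1,449,820.00 · Becker: $1,705,670.59 · Sato: $85,283.53 · Ferraro: $1,364,536.47 · Okafor: $1,620,387.06

Sum of profit-interest units: 12 + 17 + 20 + 1 + 16 + 19 = 85.
Unrounded shares: Vance 1,023,402.3529; Haddad 1,449,820.0000; Becker 1,705,670.5882; Sato 85,283.5294; Ferraro 1,364,536.4706; Okafor 1,620,387.0588.
After rounding (cent): Vance $1,023,402.35; Haddad $1,449,820.00; Becker $1,705,670.59; Sato $85,283.53; Ferraro $1,364,536.47; Okafor $1,620,387.06. Sum = $7,249,100.00.
Rounded total matches; no reconciliation needed.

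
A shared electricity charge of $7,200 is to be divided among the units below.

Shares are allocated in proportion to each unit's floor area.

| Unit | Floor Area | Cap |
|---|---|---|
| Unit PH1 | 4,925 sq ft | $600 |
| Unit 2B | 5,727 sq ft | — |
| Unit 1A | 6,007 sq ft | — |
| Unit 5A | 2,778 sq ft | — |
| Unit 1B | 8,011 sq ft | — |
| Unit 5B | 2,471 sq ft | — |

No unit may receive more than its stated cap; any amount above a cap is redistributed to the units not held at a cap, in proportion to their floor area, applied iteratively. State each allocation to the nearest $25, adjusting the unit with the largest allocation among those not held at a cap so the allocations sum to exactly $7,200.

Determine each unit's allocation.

Sum of floor area: 29,919.
Proportional shares (ignoring caps): Unit PH1 1,185.20; Unit 2B 1,378.20; Unit 1A 1,445.58; Unit 5A 668.53; Unit 1B 1,927.85; Unit 5B 594.65.
Held at cap: Unit PH1 ($600); residual $6,600 reallocated over remaining floor area 24,994.
Redistributed shares: Unit 2B 1,512.29 → $1,500; Unit 1A 1,586.23 → $1,575; Unit 5A 733.57 → $725; Unit 1B 2,115.41 → $2,125; Unit 5B 652.50 → $650.
Rounding difference +$25 applied to Unit 1B → $2,150.

Unit PH1: $600 | Unit 2B: $1,500 | Unit 1A: $1,575 | Unit 5A: $725 | Unit 1B: $2,150 | Unit 5B: $650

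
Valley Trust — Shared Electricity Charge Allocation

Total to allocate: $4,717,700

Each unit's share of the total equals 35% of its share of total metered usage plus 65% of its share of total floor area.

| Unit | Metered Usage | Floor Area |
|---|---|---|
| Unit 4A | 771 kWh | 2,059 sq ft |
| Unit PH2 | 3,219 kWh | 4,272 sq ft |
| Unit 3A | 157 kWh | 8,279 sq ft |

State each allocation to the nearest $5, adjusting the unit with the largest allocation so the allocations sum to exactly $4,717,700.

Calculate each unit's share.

Metered usage total 4,147; floor area total 14,610.
Blended shares (35% metered usage + 65% floor area): Unit 4A 0.1567; Unit PH2 0.4617; Unit 3A 0.3816.
Unrounded shares: Unit 4A 739,151.31; Unit PH2 2,178,350.44; Unit 3A 1,800,198.25.
At nearest $5: Unit 4A $739,150; Unit PH2 $2,178,350; Unit 3A $1,800,200. Sum = $4,717,700.
No rounding difference to absorb.

Unit 4A: $739,150 · Unit PH2: $2,178,350 · Unit 3A: $1,800,200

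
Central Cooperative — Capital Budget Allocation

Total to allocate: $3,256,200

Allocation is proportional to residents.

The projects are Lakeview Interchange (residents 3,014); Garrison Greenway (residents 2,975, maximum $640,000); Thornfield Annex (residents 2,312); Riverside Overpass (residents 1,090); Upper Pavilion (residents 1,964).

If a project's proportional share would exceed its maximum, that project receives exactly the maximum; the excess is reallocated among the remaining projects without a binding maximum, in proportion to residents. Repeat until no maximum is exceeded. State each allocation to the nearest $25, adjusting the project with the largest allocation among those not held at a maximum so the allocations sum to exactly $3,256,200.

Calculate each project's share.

Lakeview Interchange: $940,950; Garrison Greenway: $640,000; Thornfield Annex: $721,800; Riverside Overpass: $340,300; Upper Pavilion: $613,150

Sum of residents: 11,355.
Pro-rata shares before constraints: Lakeview Interchange 864,305.31; Garrison Greenway 853,121.53; Thornfield Annex 662,997.31; Riverside Overpass 312,572.26; Upper Pavilion 563,203.59.
Cap binds for Garrison Greenway ($640,000); balance $2,616,200 reallocated over remaining residents 8,380.
Redistributed shares: Lakeview Interchange 940,957.85 → $940,950; Thornfield Annex 721,796.47 → $721,800; Riverside Overpass 340,293.32 → $340,300; Upper Pavilion 613,152.36 → $613,150.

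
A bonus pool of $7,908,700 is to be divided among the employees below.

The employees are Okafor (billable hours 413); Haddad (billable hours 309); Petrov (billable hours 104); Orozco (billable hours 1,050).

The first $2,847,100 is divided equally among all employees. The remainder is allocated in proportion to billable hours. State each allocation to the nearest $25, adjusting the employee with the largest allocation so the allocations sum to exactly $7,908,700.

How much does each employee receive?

Okafor: $1,826,075; Haddad: $1,545,475; Petrov: $992,375; Orozco: $3,544,775

First tranche $2,847,100 split equally: $711,775 each.
Remainder $5,061,600 by billable hours (total 1,876): Okafor 1,114,307.46 → $1,114,300; Haddad 833,707.04 → $833,700; Petrov 280,600.43 → $280,600; Orozco 2,832,985.07 → $2,832,975.
Rounding difference +$25 on remainder applied to Orozco.
Totals: Okafor $711,775 + $1,114,300 = $1,826,075; Haddad $711,775 + $833,700 = $1,545,475; Petrov $711,775 + $280,600 = $992,375; Orozco $711,775 + $2,833,000 = $3,544,775.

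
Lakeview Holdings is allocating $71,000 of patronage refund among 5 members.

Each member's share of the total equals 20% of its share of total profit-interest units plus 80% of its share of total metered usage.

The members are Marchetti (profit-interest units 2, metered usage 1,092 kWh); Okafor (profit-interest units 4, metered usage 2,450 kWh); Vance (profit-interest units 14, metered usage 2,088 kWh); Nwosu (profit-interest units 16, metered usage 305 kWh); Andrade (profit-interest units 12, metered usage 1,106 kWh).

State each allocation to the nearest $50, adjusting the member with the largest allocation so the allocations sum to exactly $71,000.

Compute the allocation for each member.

Profit-interest units total 48; metered usage total 7,041.
Composite weights (20% profit-interest units + 80% metered usage): Marchetti 0.1324; Okafor 0.2950; Vance 0.2956; Nwosu 0.1013; Andrade 0.1757.
Raw shares: Marchetti 9,400.87; Okafor 20,947.57; Vance 20,985.64; Nwosu 7,193.78; Andrade 12,472.14.
After rounding ($50): Marchetti $9,400; Okafor $20,950; Vance $21,000; Nwosu $7,200; Andrade $12,450. Sum = $71,000.
No rounding difference to absorb.

Marchetti: $9,400 | Okafor: $20,950 | Vance: $21,000 | Nwosu: $7,200 | Andrade: $12,450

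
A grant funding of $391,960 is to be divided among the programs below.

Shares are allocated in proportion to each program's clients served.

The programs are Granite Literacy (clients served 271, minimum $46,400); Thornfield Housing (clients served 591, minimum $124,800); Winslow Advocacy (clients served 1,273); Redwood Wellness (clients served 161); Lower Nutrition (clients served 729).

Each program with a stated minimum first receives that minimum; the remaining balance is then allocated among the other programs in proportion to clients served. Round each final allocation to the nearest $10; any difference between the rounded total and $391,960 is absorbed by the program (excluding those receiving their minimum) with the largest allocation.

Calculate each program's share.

Granite Literacy: $46,400 · Thornfield Housing: $124,800 · Winslow Advocacy: $129,930 · Redwood Wellness: $16,430 · Lower Nutrition: $74,400

Guaranteed amounts: Granite Literacy $46,400; Thornfield Housing $124,800. Remaining pool $220,760.
Remaining pool split over remaining clients served 2,163: Winslow Advocacy 129,924.86 → $129,920; Redwood Wellness 16,431.97 → $16,430; Lower Nutrition 74,403.16 → $74,400.
Rounding difference +$10 applied to Winslow Advocacy → $129,930.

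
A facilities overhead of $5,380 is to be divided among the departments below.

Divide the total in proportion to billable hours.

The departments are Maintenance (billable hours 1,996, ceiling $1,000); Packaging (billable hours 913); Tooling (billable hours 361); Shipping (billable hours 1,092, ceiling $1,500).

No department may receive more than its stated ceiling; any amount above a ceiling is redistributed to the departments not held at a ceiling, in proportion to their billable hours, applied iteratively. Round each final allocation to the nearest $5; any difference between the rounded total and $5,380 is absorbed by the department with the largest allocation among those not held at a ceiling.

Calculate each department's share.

Maintenance: $1,000 · Packaging: $2,065 · Tooling: $815 · Shipping: $1,500

Total billable hours = 4,362.
Pro-rata shares before constraints: Maintenance 2,461.82; Packaging 1,126.08; Tooling 445.25; Shipping 1,346.85.
Held at cap: Maintenance ($1,000); balance $4,380 reallocated over remaining billable hours 2,366.
Held at cap: Shipping ($1,500); balance $2,880 reallocated over remaining billable hours 1,274.
Remaining shares: Packaging 2,063.92 → $2,065; Tooling 816.08 → $815.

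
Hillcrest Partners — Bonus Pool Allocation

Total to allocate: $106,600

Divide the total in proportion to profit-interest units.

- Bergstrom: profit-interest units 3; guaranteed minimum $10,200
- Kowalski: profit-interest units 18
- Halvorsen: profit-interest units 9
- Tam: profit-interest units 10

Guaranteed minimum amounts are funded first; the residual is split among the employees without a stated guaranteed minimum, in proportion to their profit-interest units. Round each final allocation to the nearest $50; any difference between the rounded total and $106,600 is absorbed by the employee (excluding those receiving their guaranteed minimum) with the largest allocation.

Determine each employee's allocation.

Guaranteed amounts: Bergstrom $10,200. Balance $96,400.
Balance split over remaining profit-interest units 37: Kowalski 46,897.30 → $46,900; Halvorsen 23,448.65 → $23,450; Tam 26,054.05 → $26,050.

Bergstrom: $10,200 | Kowalski: $46,900 | Halvorsen: $23,450 | Tam: $26,050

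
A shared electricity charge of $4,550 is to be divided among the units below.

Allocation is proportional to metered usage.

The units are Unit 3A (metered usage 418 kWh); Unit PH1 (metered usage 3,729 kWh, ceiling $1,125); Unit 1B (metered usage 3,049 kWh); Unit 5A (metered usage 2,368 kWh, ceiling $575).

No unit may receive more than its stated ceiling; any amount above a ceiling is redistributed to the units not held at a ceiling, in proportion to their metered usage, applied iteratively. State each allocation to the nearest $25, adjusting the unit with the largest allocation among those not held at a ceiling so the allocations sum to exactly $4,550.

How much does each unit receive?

Unit 3A: $350 | Unit PH1: $1,125 | Unit 1B: $2,500 | Unit 5A: $575

Metered usage total: 9,564.
Proportional shares (ignoring caps): Unit 3A 198.86; Unit PH1 1,774.04; Unit 1B 1,450.54; Unit 5A 1,126.56.
Held at cap: Unit PH1 ($1,125), Unit 5A ($575); balance $2,850 reallocated over remaining metered usage 3,467.
Redistributed shares: Unit 3A 343.61 → $350; Unit 1B 2,506.39 → $2,500.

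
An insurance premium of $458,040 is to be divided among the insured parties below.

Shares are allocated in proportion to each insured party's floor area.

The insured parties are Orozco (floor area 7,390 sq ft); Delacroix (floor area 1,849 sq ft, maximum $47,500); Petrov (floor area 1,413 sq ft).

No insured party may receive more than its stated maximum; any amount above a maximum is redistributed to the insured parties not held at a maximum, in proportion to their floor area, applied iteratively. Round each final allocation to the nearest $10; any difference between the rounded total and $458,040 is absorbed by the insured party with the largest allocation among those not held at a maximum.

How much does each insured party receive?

Orozco: $344,640; Delacroix: $47,500; Petrov: $65,900

Total floor area = 10,652.
Proportional shares (ignoring caps): Orozco 317,772.78; Delacroix 79,507.69; Petrov 60,759.53.
Cap binds for Delacroix ($47,500); remaining pool $410,540 reallocated over remaining floor area 8,803.
Remaining shares: Orozco 344,642.80 → $344,640; Petrov 65,897.20 → $65,900.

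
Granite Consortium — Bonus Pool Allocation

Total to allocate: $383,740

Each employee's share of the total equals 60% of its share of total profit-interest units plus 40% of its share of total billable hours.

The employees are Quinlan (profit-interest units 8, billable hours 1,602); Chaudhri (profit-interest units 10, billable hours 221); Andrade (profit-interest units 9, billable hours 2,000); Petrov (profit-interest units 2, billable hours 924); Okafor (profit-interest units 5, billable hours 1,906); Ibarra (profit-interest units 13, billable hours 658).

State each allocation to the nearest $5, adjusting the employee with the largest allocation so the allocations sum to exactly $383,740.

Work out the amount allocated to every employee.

Quinlan: $72,825 | Chaudhri: $53,630 | Andrade: $86,080 | Petrov: $29,195 | Okafor: $64,510 | Ibarra: $77,500

Profit-interest units total 47; billable hours total 7,311.
Composite weights (60% profit-interest units + 40% billable hours): Quinlan 0.1898; Chaudhri 0.1398; Andrade 0.2243; Petrov 0.0761; Okafor 0.1681; Ibarra 0.2020.
Raw shares: Quinlan 72,824.80; Chaudhri 53,628.03; Andrade 86,079.70; Petrov 29,197.19; Okafor 64,510.92; Ibarra 77,499.36.
At nearest $5: Quinlan $72,825; Chaudhri $53,630; Andrade $86,080; Petrov $29,195; Okafor $64,510; Ibarra $77,500. Sum = $383,740.
Sum already equals the total — no adjustment.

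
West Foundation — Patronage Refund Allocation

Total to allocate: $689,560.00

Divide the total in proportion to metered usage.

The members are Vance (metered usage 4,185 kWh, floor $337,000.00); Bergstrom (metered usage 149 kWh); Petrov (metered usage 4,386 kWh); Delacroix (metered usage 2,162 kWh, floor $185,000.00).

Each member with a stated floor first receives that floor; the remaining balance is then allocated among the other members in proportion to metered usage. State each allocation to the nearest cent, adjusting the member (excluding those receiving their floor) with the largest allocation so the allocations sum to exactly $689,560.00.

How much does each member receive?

Fund the minimums — Vance $337,000.00; Delacroix $185,000.00. Residual $167,560.00.
Residual split over remaining metered usage 4,535: Bergstrom 5,505.2789 → $5,505.28; Petrov 162,054.7211 → $162,054.72.

Vance: $337,000.00; Bergstrom: $5,505.28; Petrov: $162,054.72; Delacroix: $185,000.00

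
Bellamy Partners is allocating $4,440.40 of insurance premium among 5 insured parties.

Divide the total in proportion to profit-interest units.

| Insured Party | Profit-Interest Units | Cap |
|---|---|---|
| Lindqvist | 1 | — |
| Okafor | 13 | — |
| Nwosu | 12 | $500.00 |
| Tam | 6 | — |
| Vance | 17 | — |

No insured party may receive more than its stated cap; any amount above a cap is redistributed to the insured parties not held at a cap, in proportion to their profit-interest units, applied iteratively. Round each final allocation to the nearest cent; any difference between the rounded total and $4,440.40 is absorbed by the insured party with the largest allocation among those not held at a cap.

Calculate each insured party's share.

Lindqvist: $106.50; Okafor: $1,384.46; Nwosu: $500.00; Tam: $638.98; Vance: $1,810.46

Total profit-interest units = 49.
Unconstrained shares: Lindqvist 90.6204; Okafor 1,178.0653; Nwosu 1,087.4449; Tam 543.7224; Vance 1,540.5469.
Held at cap: Nwosu ($500.00); residual $3,940.40 reallocated over remaining profit-interest units 37.
Remaining shares: Lindqvist 106.4973 → $106.50; Okafor 1,384.4649 → $1,384.46; Tam 638.9838 → $638.98; Vance 1,810.4541 → $1,810.45.
Rounding difference +$0.01 applied to Vance → $1,810.46.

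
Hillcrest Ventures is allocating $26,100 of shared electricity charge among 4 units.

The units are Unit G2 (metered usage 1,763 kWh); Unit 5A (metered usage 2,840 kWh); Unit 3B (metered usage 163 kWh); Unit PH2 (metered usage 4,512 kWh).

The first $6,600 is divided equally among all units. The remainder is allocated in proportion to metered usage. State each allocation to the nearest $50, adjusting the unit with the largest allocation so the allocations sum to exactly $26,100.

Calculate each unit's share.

Unit G2: $5,350 | Unit 5A: $7,600 | Unit 3B: $2,000 | Unit PH2: $11,150

Equal tier: $6,600 ÷ 4 = $1,650 apiece.
Remainder $19,500 by metered usage (total 9,278): Unit G2 3,705.38 → $3,700; Unit 5A 5,968.96 → $5,950; Unit 3B 342.58 → $350; Unit PH2 9,483.08 → $9,500.
Totals: Unit G2 $1,650 + $3,700 = $5,350; Unit 5A $1,650 + $5,950 = $7,600; Unit 3B $1,650 + $350 = $2,000; Unit PH2 $1,650 + $9,500 = $11,150.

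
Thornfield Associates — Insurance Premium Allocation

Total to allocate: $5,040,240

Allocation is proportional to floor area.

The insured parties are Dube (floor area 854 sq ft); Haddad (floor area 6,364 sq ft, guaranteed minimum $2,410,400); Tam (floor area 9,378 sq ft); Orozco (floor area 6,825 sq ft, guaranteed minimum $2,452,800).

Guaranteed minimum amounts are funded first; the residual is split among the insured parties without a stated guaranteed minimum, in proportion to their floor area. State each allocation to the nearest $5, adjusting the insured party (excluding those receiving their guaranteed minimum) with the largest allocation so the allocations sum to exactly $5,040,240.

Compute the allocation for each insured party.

Fund the minimums — Haddad $2,410,400; Orozco $2,452,800. Remaining pool $177,040.
Remaining pool split over remaining floor area 10,232: Dube 14,776.40 → $14,775; Tam 162,263.60 → $162,265.

Dube: $14,775 | Haddad: $2,410,400 | Tam: $162,265 | Orozco: $2,452,800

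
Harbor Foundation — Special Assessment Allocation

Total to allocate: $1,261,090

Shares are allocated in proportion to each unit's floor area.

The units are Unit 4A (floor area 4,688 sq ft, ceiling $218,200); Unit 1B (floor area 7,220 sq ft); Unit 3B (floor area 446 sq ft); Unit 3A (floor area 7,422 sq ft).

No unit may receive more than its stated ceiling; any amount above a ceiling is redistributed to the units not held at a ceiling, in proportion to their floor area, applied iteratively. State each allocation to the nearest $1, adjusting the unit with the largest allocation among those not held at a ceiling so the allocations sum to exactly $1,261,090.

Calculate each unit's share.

Unit 4A: $218,200 · Unit 1B: $499,050 · Unit 3B: $30,828 · Unit 3A: $513,012

Floor area total: 19,776.
Proportional shares (ignoring caps): Unit 4A 298,947.71; Unit 1B 460,410.08; Unit 3B 28,440.84; Unit 3A 473,291.36.
Held at cap: Unit 4A ($218,200); balance $1,042,890 reallocated over remaining floor area 15,088.
Redistributed shares: Unit 1B 499,049.96 → $499,050; Unit 3B 30,827.74 → $30,828; Unit 3A 513,012.30 → $513,012.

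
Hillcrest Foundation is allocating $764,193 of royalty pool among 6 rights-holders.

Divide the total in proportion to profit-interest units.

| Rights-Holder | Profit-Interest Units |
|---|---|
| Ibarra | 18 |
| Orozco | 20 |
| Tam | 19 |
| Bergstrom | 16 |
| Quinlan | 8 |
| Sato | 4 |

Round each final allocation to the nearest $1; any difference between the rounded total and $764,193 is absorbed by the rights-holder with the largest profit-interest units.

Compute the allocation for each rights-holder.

Combined profit-interest units = 18 + 20 + 19 + 16 + 8 + 4 = 85.
Unrounded shares: Ibarra 161,829.11; Orozco 179,810.12; Tam 170,819.61; Bergstrom 143,848.09; Quinlan 71,924.05; Sato 35,962.02.
At nearest $1: Ibarra $161,829; Orozco $179,810; Tam $170,820; Bergstrom $143,848; Quinlan $71,924; Sato $35,962. Sum = $764,193.
No rounding difference to absorb.

Ibarra: $161,829 | Orozco: $179,810 | Tam: $170,820 | Bergstrom: $143,848 | Quinlan: $71,924 | Sato: $35,962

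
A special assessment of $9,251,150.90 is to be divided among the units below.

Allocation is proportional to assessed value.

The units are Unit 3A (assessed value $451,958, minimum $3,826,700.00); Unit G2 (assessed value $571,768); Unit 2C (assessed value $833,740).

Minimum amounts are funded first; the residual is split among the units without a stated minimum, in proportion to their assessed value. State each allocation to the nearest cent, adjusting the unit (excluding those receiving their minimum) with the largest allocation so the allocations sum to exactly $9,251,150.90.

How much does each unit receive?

Unit 3A: $3,826,700.00 · Unit G2: $2,206,694.98 · Unit 2C: $3,217,755.92

Fund the minimums — Unit 3A $3,826,700.00. Remaining pool $5,424,450.90.
Remaining pool split over remaining assessed value 1,405,508: Unit G2 2,206,694.9759 → $2,206,694.98; Unit 2C 3,217,755.9241 → $3,217,755.92.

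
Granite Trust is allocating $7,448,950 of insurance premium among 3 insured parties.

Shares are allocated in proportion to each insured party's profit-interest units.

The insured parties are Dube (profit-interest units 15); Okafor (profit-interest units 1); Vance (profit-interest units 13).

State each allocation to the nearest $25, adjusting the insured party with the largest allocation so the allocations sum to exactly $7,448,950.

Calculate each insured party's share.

Combined profit-interest units = 29.
Raw shares: Dube 15/29 × $7,448,950 = 3,852,905.17; Okafor 1/29 × $7,448,950 = 256,860.34; Vance 13/29 × $7,448,950 = 3,339,184.48.
Rounded to nearest $25: Dube $3,852,900; Okafor $256,850; Vance $3,339,175. Sum = $7,448,925.
Difference $7,448,950 − $7,448,925 = +$25 applied to largest allocation (Dube): Dube becomes $3,852,925.

Dube: $3,852,925 | Okafor: $256,850 | Vance: $3,339,175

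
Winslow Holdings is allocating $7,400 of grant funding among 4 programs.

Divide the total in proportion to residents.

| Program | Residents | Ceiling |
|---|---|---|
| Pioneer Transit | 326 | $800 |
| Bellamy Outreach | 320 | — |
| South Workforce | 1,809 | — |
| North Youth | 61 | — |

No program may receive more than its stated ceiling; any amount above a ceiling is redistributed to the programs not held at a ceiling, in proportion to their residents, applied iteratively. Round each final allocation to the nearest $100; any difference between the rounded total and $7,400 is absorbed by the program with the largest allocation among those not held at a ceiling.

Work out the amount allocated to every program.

Total residents = 2,516.
Unconstrained shares: Pioneer Transit 958.82; Bellamy Outreach 941.18; South Workforce 5,320.59; North Youth 179.41.
Cap binds for Pioneer Transit ($800); remaining pool $6,600 reallocated over remaining residents 2,190.
Shares after redistribution: Bellamy Outreach 964.38 → $1,000; South Workforce 5,451.78 → $5,500; North Youth 183.84 → $200.
Rounding difference −$100 applied to South Workforce → $5,400.

Pioneer Transit: $800 · Bellamy Outreach: $1,000 · South Workforce: $5,400 · North Youth: $200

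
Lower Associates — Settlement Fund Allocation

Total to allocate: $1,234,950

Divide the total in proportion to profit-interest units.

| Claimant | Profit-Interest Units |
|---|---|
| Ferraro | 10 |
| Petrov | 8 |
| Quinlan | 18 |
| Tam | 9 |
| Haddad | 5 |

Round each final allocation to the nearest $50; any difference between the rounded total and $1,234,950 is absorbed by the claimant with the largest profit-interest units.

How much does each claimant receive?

Ferraro: $247,000 | Petrov: $197,600 | Quinlan: $444,550 | Tam: $222,300 | Haddad: $123,500

Total profit-interest units = 50.
Pro-rata amounts: Ferraro 10/50 × $1,234,950 = 246,990.00; Petrov 8/50 × $1,234,950 = 197,592.00; Quinlan 18/50 × $1,234,950 = 444,582.00; Tam 9/50 × $1,234,950 = 222,291.00; Haddad 5/50 × $1,234,950 = 123,495.00.
Rounded to nearest $50: Ferraro $247,000; Petrov $197,600; Quinlan $444,600; Tam $222,300; Haddad $123,500. Sum = $1,235,000.
Difference $1,234,950 − $1,235,000 = −$50 applied to largest profit-interest units (Quinlan): Quinlan becomes $444,550.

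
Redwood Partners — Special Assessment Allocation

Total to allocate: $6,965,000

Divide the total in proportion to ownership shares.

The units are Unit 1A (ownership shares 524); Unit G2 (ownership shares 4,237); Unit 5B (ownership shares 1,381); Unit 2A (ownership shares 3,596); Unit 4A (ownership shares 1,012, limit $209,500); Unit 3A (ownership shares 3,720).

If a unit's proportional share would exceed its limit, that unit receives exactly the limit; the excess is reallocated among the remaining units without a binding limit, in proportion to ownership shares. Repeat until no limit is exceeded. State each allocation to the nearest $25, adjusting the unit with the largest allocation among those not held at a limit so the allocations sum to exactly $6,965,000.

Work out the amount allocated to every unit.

Total ownership shares = 14,470.
Pro-rata shares before constraints: Unit 1A 252,222.53; Unit G2 2,039,440.57; Unit 5B 664,731.51; Unit 2A 1,730,901.17; Unit 4A 487,116.79; Unit 3A 1,790,587.42.
Capped: Unit 4A ($209,500); remaining pool $6,755,500 reallocated over remaining ownership shares 13,458.
Shares after redistribution: Unit 1A 263,031.80 → $263,025; Unit G2 2,126,843.03 → $2,126,850; Unit 5B 693,219.31 → $693,225; Unit 2A 1,805,080.84 → $1,805,075; Unit 3A 1,867,325.01 → $1,867,325.

Unit 1A: $263,025; Unit G2: $2,126,850; Unit 5B: $693,225; Unit 2A: $1,805,075; Unit 4A: $209,500; Unit 3A: $1,867,325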